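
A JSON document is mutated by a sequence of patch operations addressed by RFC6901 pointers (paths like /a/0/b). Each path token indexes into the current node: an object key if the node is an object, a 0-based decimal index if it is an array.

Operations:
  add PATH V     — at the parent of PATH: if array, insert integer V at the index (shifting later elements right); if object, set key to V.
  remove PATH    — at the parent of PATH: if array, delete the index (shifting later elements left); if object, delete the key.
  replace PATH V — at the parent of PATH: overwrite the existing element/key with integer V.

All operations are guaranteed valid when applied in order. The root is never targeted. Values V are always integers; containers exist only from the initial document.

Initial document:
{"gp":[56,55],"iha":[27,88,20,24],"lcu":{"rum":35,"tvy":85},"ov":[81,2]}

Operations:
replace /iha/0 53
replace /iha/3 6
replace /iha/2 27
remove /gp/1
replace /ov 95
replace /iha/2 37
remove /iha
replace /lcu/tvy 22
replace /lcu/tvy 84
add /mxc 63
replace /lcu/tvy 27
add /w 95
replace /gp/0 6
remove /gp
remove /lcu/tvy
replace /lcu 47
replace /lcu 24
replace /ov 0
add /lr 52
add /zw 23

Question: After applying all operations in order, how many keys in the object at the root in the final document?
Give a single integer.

Answer: 6

Derivation:
After op 1 (replace /iha/0 53): {"gp":[56,55],"iha":[53,88,20,24],"lcu":{"rum":35,"tvy":85},"ov":[81,2]}
After op 2 (replace /iha/3 6): {"gp":[56,55],"iha":[53,88,20,6],"lcu":{"rum":35,"tvy":85},"ov":[81,2]}
After op 3 (replace /iha/2 27): {"gp":[56,55],"iha":[53,88,27,6],"lcu":{"rum":35,"tvy":85},"ov":[81,2]}
After op 4 (remove /gp/1): {"gp":[56],"iha":[53,88,27,6],"lcu":{"rum":35,"tvy":85},"ov":[81,2]}
After op 5 (replace /ov 95): {"gp":[56],"iha":[53,88,27,6],"lcu":{"rum":35,"tvy":85},"ov":95}
After op 6 (replace /iha/2 37): {"gp":[56],"iha":[53,88,37,6],"lcu":{"rum":35,"tvy":85},"ov":95}
After op 7 (remove /iha): {"gp":[56],"lcu":{"rum":35,"tvy":85},"ov":95}
After op 8 (replace /lcu/tvy 22): {"gp":[56],"lcu":{"rum":35,"tvy":22},"ov":95}
After op 9 (replace /lcu/tvy 84): {"gp":[56],"lcu":{"rum":35,"tvy":84},"ov":95}
After op 10 (add /mxc 63): {"gp":[56],"lcu":{"rum":35,"tvy":84},"mxc":63,"ov":95}
After op 11 (replace /lcu/tvy 27): {"gp":[56],"lcu":{"rum":35,"tvy":27},"mxc":63,"ov":95}
After op 12 (add /w 95): {"gp":[56],"lcu":{"rum":35,"tvy":27},"mxc":63,"ov":95,"w":95}
After op 13 (replace /gp/0 6): {"gp":[6],"lcu":{"rum":35,"tvy":27},"mxc":63,"ov":95,"w":95}
After op 14 (remove /gp): {"lcu":{"rum":35,"tvy":27},"mxc":63,"ov":95,"w":95}
After op 15 (remove /lcu/tvy): {"lcu":{"rum":35},"mxc":63,"ov":95,"w":95}
After op 16 (replace /lcu 47): {"lcu":47,"mxc":63,"ov":95,"w":95}
After op 17 (replace /lcu 24): {"lcu":24,"mxc":63,"ov":95,"w":95}
After op 18 (replace /ov 0): {"lcu":24,"mxc":63,"ov":0,"w":95}
After op 19 (add /lr 52): {"lcu":24,"lr":52,"mxc":63,"ov":0,"w":95}
After op 20 (add /zw 23): {"lcu":24,"lr":52,"mxc":63,"ov":0,"w":95,"zw":23}
Size at the root: 6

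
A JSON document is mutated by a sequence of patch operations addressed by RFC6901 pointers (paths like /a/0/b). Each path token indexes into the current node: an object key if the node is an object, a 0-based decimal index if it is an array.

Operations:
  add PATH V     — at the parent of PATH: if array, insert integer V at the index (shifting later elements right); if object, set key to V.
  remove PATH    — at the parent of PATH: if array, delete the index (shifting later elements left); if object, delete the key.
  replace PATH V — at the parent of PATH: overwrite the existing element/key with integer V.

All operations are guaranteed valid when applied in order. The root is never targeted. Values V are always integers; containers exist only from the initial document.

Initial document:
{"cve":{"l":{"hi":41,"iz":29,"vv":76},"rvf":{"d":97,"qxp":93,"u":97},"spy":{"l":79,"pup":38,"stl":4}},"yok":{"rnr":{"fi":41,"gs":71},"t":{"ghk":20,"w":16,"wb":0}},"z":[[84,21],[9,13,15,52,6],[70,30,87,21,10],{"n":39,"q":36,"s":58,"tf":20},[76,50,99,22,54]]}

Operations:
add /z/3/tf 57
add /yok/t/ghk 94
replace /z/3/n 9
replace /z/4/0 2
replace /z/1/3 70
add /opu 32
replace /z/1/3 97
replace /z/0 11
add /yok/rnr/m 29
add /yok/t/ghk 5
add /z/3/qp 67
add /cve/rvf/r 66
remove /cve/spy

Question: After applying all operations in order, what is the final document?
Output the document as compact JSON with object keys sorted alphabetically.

After op 1 (add /z/3/tf 57): {"cve":{"l":{"hi":41,"iz":29,"vv":76},"rvf":{"d":97,"qxp":93,"u":97},"spy":{"l":79,"pup":38,"stl":4}},"yok":{"rnr":{"fi":41,"gs":71},"t":{"ghk":20,"w":16,"wb":0}},"z":[[84,21],[9,13,15,52,6],[70,30,87,21,10],{"n":39,"q":36,"s":58,"tf":57},[76,50,99,22,54]]}
After op 2 (add /yok/t/ghk 94): {"cve":{"l":{"hi":41,"iz":29,"vv":76},"rvf":{"d":97,"qxp":93,"u":97},"spy":{"l":79,"pup":38,"stl":4}},"yok":{"rnr":{"fi":41,"gs":71},"t":{"ghk":94,"w":16,"wb":0}},"z":[[84,21],[9,13,15,52,6],[70,30,87,21,10],{"n":39,"q":36,"s":58,"tf":57},[76,50,99,22,54]]}
After op 3 (replace /z/3/n 9): {"cve":{"l":{"hi":41,"iz":29,"vv":76},"rvf":{"d":97,"qxp":93,"u":97},"spy":{"l":79,"pup":38,"stl":4}},"yok":{"rnr":{"fi":41,"gs":71},"t":{"ghk":94,"w":16,"wb":0}},"z":[[84,21],[9,13,15,52,6],[70,30,87,21,10],{"n":9,"q":36,"s":58,"tf":57},[76,50,99,22,54]]}
After op 4 (replace /z/4/0 2): {"cve":{"l":{"hi":41,"iz":29,"vv":76},"rvf":{"d":97,"qxp":93,"u":97},"spy":{"l":79,"pup":38,"stl":4}},"yok":{"rnr":{"fi":41,"gs":71},"t":{"ghk":94,"w":16,"wb":0}},"z":[[84,21],[9,13,15,52,6],[70,30,87,21,10],{"n":9,"q":36,"s":58,"tf":57},[2,50,99,22,54]]}
After op 5 (replace /z/1/3 70): {"cve":{"l":{"hi":41,"iz":29,"vv":76},"rvf":{"d":97,"qxp":93,"u":97},"spy":{"l":79,"pup":38,"stl":4}},"yok":{"rnr":{"fi":41,"gs":71},"t":{"ghk":94,"w":16,"wb":0}},"z":[[84,21],[9,13,15,70,6],[70,30,87,21,10],{"n":9,"q":36,"s":58,"tf":57},[2,50,99,22,54]]}
After op 6 (add /opu 32): {"cve":{"l":{"hi":41,"iz":29,"vv":76},"rvf":{"d":97,"qxp":93,"u":97},"spy":{"l":79,"pup":38,"stl":4}},"opu":32,"yok":{"rnr":{"fi":41,"gs":71},"t":{"ghk":94,"w":16,"wb":0}},"z":[[84,21],[9,13,15,70,6],[70,30,87,21,10],{"n":9,"q":36,"s":58,"tf":57},[2,50,99,22,54]]}
After op 7 (replace /z/1/3 97): {"cve":{"l":{"hi":41,"iz":29,"vv":76},"rvf":{"d":97,"qxp":93,"u":97},"spy":{"l":79,"pup":38,"stl":4}},"opu":32,"yok":{"rnr":{"fi":41,"gs":71},"t":{"ghk":94,"w":16,"wb":0}},"z":[[84,21],[9,13,15,97,6],[70,30,87,21,10],{"n":9,"q":36,"s":58,"tf":57},[2,50,99,22,54]]}
After op 8 (replace /z/0 11): {"cve":{"l":{"hi":41,"iz":29,"vv":76},"rvf":{"d":97,"qxp":93,"u":97},"spy":{"l":79,"pup":38,"stl":4}},"opu":32,"yok":{"rnr":{"fi":41,"gs":71},"t":{"ghk":94,"w":16,"wb":0}},"z":[11,[9,13,15,97,6],[70,30,87,21,10],{"n":9,"q":36,"s":58,"tf":57},[2,50,99,22,54]]}
After op 9 (add /yok/rnr/m 29): {"cve":{"l":{"hi":41,"iz":29,"vv":76},"rvf":{"d":97,"qxp":93,"u":97},"spy":{"l":79,"pup":38,"stl":4}},"opu":32,"yok":{"rnr":{"fi":41,"gs":71,"m":29},"t":{"ghk":94,"w":16,"wb":0}},"z":[11,[9,13,15,97,6],[70,30,87,21,10],{"n":9,"q":36,"s":58,"tf":57},[2,50,99,22,54]]}
After op 10 (add /yok/t/ghk 5): {"cve":{"l":{"hi":41,"iz":29,"vv":76},"rvf":{"d":97,"qxp":93,"u":97},"spy":{"l":79,"pup":38,"stl":4}},"opu":32,"yok":{"rnr":{"fi":41,"gs":71,"m":29},"t":{"ghk":5,"w":16,"wb":0}},"z":[11,[9,13,15,97,6],[70,30,87,21,10],{"n":9,"q":36,"s":58,"tf":57},[2,50,99,22,54]]}
After op 11 (add /z/3/qp 67): {"cve":{"l":{"hi":41,"iz":29,"vv":76},"rvf":{"d":97,"qxp":93,"u":97},"spy":{"l":79,"pup":38,"stl":4}},"opu":32,"yok":{"rnr":{"fi":41,"gs":71,"m":29},"t":{"ghk":5,"w":16,"wb":0}},"z":[11,[9,13,15,97,6],[70,30,87,21,10],{"n":9,"q":36,"qp":67,"s":58,"tf":57},[2,50,99,22,54]]}
After op 12 (add /cve/rvf/r 66): {"cve":{"l":{"hi":41,"iz":29,"vv":76},"rvf":{"d":97,"qxp":93,"r":66,"u":97},"spy":{"l":79,"pup":38,"stl":4}},"opu":32,"yok":{"rnr":{"fi":41,"gs":71,"m":29},"t":{"ghk":5,"w":16,"wb":0}},"z":[11,[9,13,15,97,6],[70,30,87,21,10],{"n":9,"q":36,"qp":67,"s":58,"tf":57},[2,50,99,22,54]]}
After op 13 (remove /cve/spy): {"cve":{"l":{"hi":41,"iz":29,"vv":76},"rvf":{"d":97,"qxp":93,"r":66,"u":97}},"opu":32,"yok":{"rnr":{"fi":41,"gs":71,"m":29},"t":{"ghk":5,"w":16,"wb":0}},"z":[11,[9,13,15,97,6],[70,30,87,21,10],{"n":9,"q":36,"qp":67,"s":58,"tf":57},[2,50,99,22,54]]}

Answer: {"cve":{"l":{"hi":41,"iz":29,"vv":76},"rvf":{"d":97,"qxp":93,"r":66,"u":97}},"opu":32,"yok":{"rnr":{"fi":41,"gs":71,"m":29},"t":{"ghk":5,"w":16,"wb":0}},"z":[11,[9,13,15,97,6],[70,30,87,21,10],{"n":9,"q":36,"qp":67,"s":58,"tf":57},[2,50,99,22,54]]}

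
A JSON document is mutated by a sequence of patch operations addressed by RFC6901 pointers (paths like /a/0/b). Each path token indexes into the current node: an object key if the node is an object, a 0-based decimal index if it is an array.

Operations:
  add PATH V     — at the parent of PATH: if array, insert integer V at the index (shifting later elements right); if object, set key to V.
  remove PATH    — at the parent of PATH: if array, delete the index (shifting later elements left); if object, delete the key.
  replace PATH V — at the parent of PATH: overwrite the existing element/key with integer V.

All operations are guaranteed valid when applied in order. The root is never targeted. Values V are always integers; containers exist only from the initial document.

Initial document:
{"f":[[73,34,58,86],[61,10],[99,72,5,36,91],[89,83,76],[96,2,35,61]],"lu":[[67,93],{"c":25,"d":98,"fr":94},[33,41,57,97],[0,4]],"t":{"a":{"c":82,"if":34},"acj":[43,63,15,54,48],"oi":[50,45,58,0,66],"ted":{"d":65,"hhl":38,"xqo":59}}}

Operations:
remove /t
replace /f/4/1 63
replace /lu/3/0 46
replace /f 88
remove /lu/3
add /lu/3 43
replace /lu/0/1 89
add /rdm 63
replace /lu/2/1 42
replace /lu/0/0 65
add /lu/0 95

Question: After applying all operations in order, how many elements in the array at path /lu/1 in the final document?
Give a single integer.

Answer: 2

Derivation:
After op 1 (remove /t): {"f":[[73,34,58,86],[61,10],[99,72,5,36,91],[89,83,76],[96,2,35,61]],"lu":[[67,93],{"c":25,"d":98,"fr":94},[33,41,57,97],[0,4]]}
After op 2 (replace /f/4/1 63): {"f":[[73,34,58,86],[61,10],[99,72,5,36,91],[89,83,76],[96,63,35,61]],"lu":[[67,93],{"c":25,"d":98,"fr":94},[33,41,57,97],[0,4]]}
After op 3 (replace /lu/3/0 46): {"f":[[73,34,58,86],[61,10],[99,72,5,36,91],[89,83,76],[96,63,35,61]],"lu":[[67,93],{"c":25,"d":98,"fr":94},[33,41,57,97],[46,4]]}
After op 4 (replace /f 88): {"f":88,"lu":[[67,93],{"c":25,"d":98,"fr":94},[33,41,57,97],[46,4]]}
After op 5 (remove /lu/3): {"f":88,"lu":[[67,93],{"c":25,"d":98,"fr":94},[33,41,57,97]]}
After op 6 (add /lu/3 43): {"f":88,"lu":[[67,93],{"c":25,"d":98,"fr":94},[33,41,57,97],43]}
After op 7 (replace /lu/0/1 89): {"f":88,"lu":[[67,89],{"c":25,"d":98,"fr":94},[33,41,57,97],43]}
After op 8 (add /rdm 63): {"f":88,"lu":[[67,89],{"c":25,"d":98,"fr":94},[33,41,57,97],43],"rdm":63}
After op 9 (replace /lu/2/1 42): {"f":88,"lu":[[67,89],{"c":25,"d":98,"fr":94},[33,42,57,97],43],"rdm":63}
After op 10 (replace /lu/0/0 65): {"f":88,"lu":[[65,89],{"c":25,"d":98,"fr":94},[33,42,57,97],43],"rdm":63}
After op 11 (add /lu/0 95): {"f":88,"lu":[95,[65,89],{"c":25,"d":98,"fr":94},[33,42,57,97],43],"rdm":63}
Size at path /lu/1: 2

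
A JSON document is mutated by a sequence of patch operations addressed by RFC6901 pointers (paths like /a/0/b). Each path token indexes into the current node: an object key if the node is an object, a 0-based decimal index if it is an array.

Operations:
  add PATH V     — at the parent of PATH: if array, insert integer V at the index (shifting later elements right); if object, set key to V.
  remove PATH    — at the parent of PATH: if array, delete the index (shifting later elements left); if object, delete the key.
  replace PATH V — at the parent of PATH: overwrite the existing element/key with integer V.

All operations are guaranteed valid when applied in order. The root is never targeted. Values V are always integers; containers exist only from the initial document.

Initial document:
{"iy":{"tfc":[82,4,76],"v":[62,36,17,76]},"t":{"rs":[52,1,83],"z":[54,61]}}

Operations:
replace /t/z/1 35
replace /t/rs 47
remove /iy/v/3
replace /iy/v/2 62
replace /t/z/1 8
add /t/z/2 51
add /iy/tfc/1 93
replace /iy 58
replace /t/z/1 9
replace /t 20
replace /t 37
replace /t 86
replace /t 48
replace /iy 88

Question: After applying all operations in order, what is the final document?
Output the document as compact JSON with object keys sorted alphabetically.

After op 1 (replace /t/z/1 35): {"iy":{"tfc":[82,4,76],"v":[62,36,17,76]},"t":{"rs":[52,1,83],"z":[54,35]}}
After op 2 (replace /t/rs 47): {"iy":{"tfc":[82,4,76],"v":[62,36,17,76]},"t":{"rs":47,"z":[54,35]}}
After op 3 (remove /iy/v/3): {"iy":{"tfc":[82,4,76],"v":[62,36,17]},"t":{"rs":47,"z":[54,35]}}
After op 4 (replace /iy/v/2 62): {"iy":{"tfc":[82,4,76],"v":[62,36,62]},"t":{"rs":47,"z":[54,35]}}
After op 5 (replace /t/z/1 8): {"iy":{"tfc":[82,4,76],"v":[62,36,62]},"t":{"rs":47,"z":[54,8]}}
After op 6 (add /t/z/2 51): {"iy":{"tfc":[82,4,76],"v":[62,36,62]},"t":{"rs":47,"z":[54,8,51]}}
After op 7 (add /iy/tfc/1 93): {"iy":{"tfc":[82,93,4,76],"v":[62,36,62]},"t":{"rs":47,"z":[54,8,51]}}
After op 8 (replace /iy 58): {"iy":58,"t":{"rs":47,"z":[54,8,51]}}
After op 9 (replace /t/z/1 9): {"iy":58,"t":{"rs":47,"z":[54,9,51]}}
After op 10 (replace /t 20): {"iy":58,"t":20}
After op 11 (replace /t 37): {"iy":58,"t":37}
After op 12 (replace /t 86): {"iy":58,"t":86}
After op 13 (replace /t 48): {"iy":58,"t":48}
After op 14 (replace /iy 88): {"iy":88,"t":48}

Answer: {"iy":88,"t":48}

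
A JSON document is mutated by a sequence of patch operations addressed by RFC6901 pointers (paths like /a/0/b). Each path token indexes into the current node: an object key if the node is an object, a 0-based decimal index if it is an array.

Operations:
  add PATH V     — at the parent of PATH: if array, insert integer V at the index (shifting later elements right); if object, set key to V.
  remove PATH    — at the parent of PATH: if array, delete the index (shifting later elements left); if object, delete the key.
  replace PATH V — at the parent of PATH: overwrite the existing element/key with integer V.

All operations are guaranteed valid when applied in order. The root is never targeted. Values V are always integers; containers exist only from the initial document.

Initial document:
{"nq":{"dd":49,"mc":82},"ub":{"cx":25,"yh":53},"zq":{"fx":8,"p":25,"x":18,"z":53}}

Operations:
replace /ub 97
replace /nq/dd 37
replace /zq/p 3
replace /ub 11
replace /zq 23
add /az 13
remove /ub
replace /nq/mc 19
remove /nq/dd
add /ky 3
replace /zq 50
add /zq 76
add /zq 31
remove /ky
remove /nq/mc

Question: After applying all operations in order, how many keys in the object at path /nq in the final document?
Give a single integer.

After op 1 (replace /ub 97): {"nq":{"dd":49,"mc":82},"ub":97,"zq":{"fx":8,"p":25,"x":18,"z":53}}
After op 2 (replace /nq/dd 37): {"nq":{"dd":37,"mc":82},"ub":97,"zq":{"fx":8,"p":25,"x":18,"z":53}}
After op 3 (replace /zq/p 3): {"nq":{"dd":37,"mc":82},"ub":97,"zq":{"fx":8,"p":3,"x":18,"z":53}}
After op 4 (replace /ub 11): {"nq":{"dd":37,"mc":82},"ub":11,"zq":{"fx":8,"p":3,"x":18,"z":53}}
After op 5 (replace /zq 23): {"nq":{"dd":37,"mc":82},"ub":11,"zq":23}
After op 6 (add /az 13): {"az":13,"nq":{"dd":37,"mc":82},"ub":11,"zq":23}
After op 7 (remove /ub): {"az":13,"nq":{"dd":37,"mc":82},"zq":23}
After op 8 (replace /nq/mc 19): {"az":13,"nq":{"dd":37,"mc":19},"zq":23}
After op 9 (remove /nq/dd): {"az":13,"nq":{"mc":19},"zq":23}
After op 10 (add /ky 3): {"az":13,"ky":3,"nq":{"mc":19},"zq":23}
After op 11 (replace /zq 50): {"az":13,"ky":3,"nq":{"mc":19},"zq":50}
After op 12 (add /zq 76): {"az":13,"ky":3,"nq":{"mc":19},"zq":76}
After op 13 (add /zq 31): {"az":13,"ky":3,"nq":{"mc":19},"zq":31}
After op 14 (remove /ky): {"az":13,"nq":{"mc":19},"zq":31}
After op 15 (remove /nq/mc): {"az":13,"nq":{},"zq":31}
Size at path /nq: 0

Answer: 0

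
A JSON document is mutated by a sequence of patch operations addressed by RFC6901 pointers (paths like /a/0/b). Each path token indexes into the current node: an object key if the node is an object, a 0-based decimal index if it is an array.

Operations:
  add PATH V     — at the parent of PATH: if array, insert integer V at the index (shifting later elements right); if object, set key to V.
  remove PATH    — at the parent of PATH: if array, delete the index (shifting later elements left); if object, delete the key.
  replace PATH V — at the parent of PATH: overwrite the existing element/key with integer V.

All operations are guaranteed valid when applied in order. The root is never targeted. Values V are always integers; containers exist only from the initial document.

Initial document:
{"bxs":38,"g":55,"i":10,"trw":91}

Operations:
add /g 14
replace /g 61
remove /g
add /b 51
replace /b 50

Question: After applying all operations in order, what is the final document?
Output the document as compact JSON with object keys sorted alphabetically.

After op 1 (add /g 14): {"bxs":38,"g":14,"i":10,"trw":91}
After op 2 (replace /g 61): {"bxs":38,"g":61,"i":10,"trw":91}
After op 3 (remove /g): {"bxs":38,"i":10,"trw":91}
After op 4 (add /b 51): {"b":51,"bxs":38,"i":10,"trw":91}
After op 5 (replace /b 50): {"b":50,"bxs":38,"i":10,"trw":91}

Answer: {"b":50,"bxs":38,"i":10,"trw":91}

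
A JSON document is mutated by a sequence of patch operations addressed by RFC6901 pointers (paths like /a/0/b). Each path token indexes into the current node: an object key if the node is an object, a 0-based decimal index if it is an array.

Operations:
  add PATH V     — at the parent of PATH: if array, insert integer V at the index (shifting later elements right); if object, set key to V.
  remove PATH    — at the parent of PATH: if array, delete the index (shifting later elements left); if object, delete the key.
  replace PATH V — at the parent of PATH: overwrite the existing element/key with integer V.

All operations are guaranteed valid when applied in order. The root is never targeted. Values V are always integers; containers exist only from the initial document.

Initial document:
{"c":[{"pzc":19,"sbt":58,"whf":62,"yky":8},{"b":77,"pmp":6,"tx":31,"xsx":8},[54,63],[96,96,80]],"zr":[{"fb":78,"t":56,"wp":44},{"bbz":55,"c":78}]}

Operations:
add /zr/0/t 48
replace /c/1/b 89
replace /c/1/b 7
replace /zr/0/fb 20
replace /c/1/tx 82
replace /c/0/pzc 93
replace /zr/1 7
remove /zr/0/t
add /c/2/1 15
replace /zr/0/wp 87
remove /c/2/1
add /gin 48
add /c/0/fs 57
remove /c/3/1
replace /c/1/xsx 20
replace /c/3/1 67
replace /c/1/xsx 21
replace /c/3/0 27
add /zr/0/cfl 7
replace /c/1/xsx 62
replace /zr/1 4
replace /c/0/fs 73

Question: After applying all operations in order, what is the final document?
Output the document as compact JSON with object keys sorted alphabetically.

After op 1 (add /zr/0/t 48): {"c":[{"pzc":19,"sbt":58,"whf":62,"yky":8},{"b":77,"pmp":6,"tx":31,"xsx":8},[54,63],[96,96,80]],"zr":[{"fb":78,"t":48,"wp":44},{"bbz":55,"c":78}]}
After op 2 (replace /c/1/b 89): {"c":[{"pzc":19,"sbt":58,"whf":62,"yky":8},{"b":89,"pmp":6,"tx":31,"xsx":8},[54,63],[96,96,80]],"zr":[{"fb":78,"t":48,"wp":44},{"bbz":55,"c":78}]}
After op 3 (replace /c/1/b 7): {"c":[{"pzc":19,"sbt":58,"whf":62,"yky":8},{"b":7,"pmp":6,"tx":31,"xsx":8},[54,63],[96,96,80]],"zr":[{"fb":78,"t":48,"wp":44},{"bbz":55,"c":78}]}
After op 4 (replace /zr/0/fb 20): {"c":[{"pzc":19,"sbt":58,"whf":62,"yky":8},{"b":7,"pmp":6,"tx":31,"xsx":8},[54,63],[96,96,80]],"zr":[{"fb":20,"t":48,"wp":44},{"bbz":55,"c":78}]}
After op 5 (replace /c/1/tx 82): {"c":[{"pzc":19,"sbt":58,"whf":62,"yky":8},{"b":7,"pmp":6,"tx":82,"xsx":8},[54,63],[96,96,80]],"zr":[{"fb":20,"t":48,"wp":44},{"bbz":55,"c":78}]}
After op 6 (replace /c/0/pzc 93): {"c":[{"pzc":93,"sbt":58,"whf":62,"yky":8},{"b":7,"pmp":6,"tx":82,"xsx":8},[54,63],[96,96,80]],"zr":[{"fb":20,"t":48,"wp":44},{"bbz":55,"c":78}]}
After op 7 (replace /zr/1 7): {"c":[{"pzc":93,"sbt":58,"whf":62,"yky":8},{"b":7,"pmp":6,"tx":82,"xsx":8},[54,63],[96,96,80]],"zr":[{"fb":20,"t":48,"wp":44},7]}
After op 8 (remove /zr/0/t): {"c":[{"pzc":93,"sbt":58,"whf":62,"yky":8},{"b":7,"pmp":6,"tx":82,"xsx":8},[54,63],[96,96,80]],"zr":[{"fb":20,"wp":44},7]}
After op 9 (add /c/2/1 15): {"c":[{"pzc":93,"sbt":58,"whf":62,"yky":8},{"b":7,"pmp":6,"tx":82,"xsx":8},[54,15,63],[96,96,80]],"zr":[{"fb":20,"wp":44},7]}
After op 10 (replace /zr/0/wp 87): {"c":[{"pzc":93,"sbt":58,"whf":62,"yky":8},{"b":7,"pmp":6,"tx":82,"xsx":8},[54,15,63],[96,96,80]],"zr":[{"fb":20,"wp":87},7]}
After op 11 (remove /c/2/1): {"c":[{"pzc":93,"sbt":58,"whf":62,"yky":8},{"b":7,"pmp":6,"tx":82,"xsx":8},[54,63],[96,96,80]],"zr":[{"fb":20,"wp":87},7]}
After op 12 (add /gin 48): {"c":[{"pzc":93,"sbt":58,"whf":62,"yky":8},{"b":7,"pmp":6,"tx":82,"xsx":8},[54,63],[96,96,80]],"gin":48,"zr":[{"fb":20,"wp":87},7]}
After op 13 (add /c/0/fs 57): {"c":[{"fs":57,"pzc":93,"sbt":58,"whf":62,"yky":8},{"b":7,"pmp":6,"tx":82,"xsx":8},[54,63],[96,96,80]],"gin":48,"zr":[{"fb":20,"wp":87},7]}
After op 14 (remove /c/3/1): {"c":[{"fs":57,"pzc":93,"sbt":58,"whf":62,"yky":8},{"b":7,"pmp":6,"tx":82,"xsx":8},[54,63],[96,80]],"gin":48,"zr":[{"fb":20,"wp":87},7]}
After op 15 (replace /c/1/xsx 20): {"c":[{"fs":57,"pzc":93,"sbt":58,"whf":62,"yky":8},{"b":7,"pmp":6,"tx":82,"xsx":20},[54,63],[96,80]],"gin":48,"zr":[{"fb":20,"wp":87},7]}
After op 16 (replace /c/3/1 67): {"c":[{"fs":57,"pzc":93,"sbt":58,"whf":62,"yky":8},{"b":7,"pmp":6,"tx":82,"xsx":20},[54,63],[96,67]],"gin":48,"zr":[{"fb":20,"wp":87},7]}
After op 17 (replace /c/1/xsx 21): {"c":[{"fs":57,"pzc":93,"sbt":58,"whf":62,"yky":8},{"b":7,"pmp":6,"tx":82,"xsx":21},[54,63],[96,67]],"gin":48,"zr":[{"fb":20,"wp":87},7]}
After op 18 (replace /c/3/0 27): {"c":[{"fs":57,"pzc":93,"sbt":58,"whf":62,"yky":8},{"b":7,"pmp":6,"tx":82,"xsx":21},[54,63],[27,67]],"gin":48,"zr":[{"fb":20,"wp":87},7]}
After op 19 (add /zr/0/cfl 7): {"c":[{"fs":57,"pzc":93,"sbt":58,"whf":62,"yky":8},{"b":7,"pmp":6,"tx":82,"xsx":21},[54,63],[27,67]],"gin":48,"zr":[{"cfl":7,"fb":20,"wp":87},7]}
After op 20 (replace /c/1/xsx 62): {"c":[{"fs":57,"pzc":93,"sbt":58,"whf":62,"yky":8},{"b":7,"pmp":6,"tx":82,"xsx":62},[54,63],[27,67]],"gin":48,"zr":[{"cfl":7,"fb":20,"wp":87},7]}
After op 21 (replace /zr/1 4): {"c":[{"fs":57,"pzc":93,"sbt":58,"whf":62,"yky":8},{"b":7,"pmp":6,"tx":82,"xsx":62},[54,63],[27,67]],"gin":48,"zr":[{"cfl":7,"fb":20,"wp":87},4]}
After op 22 (replace /c/0/fs 73): {"c":[{"fs":73,"pzc":93,"sbt":58,"whf":62,"yky":8},{"b":7,"pmp":6,"tx":82,"xsx":62},[54,63],[27,67]],"gin":48,"zr":[{"cfl":7,"fb":20,"wp":87},4]}

Answer: {"c":[{"fs":73,"pzc":93,"sbt":58,"whf":62,"yky":8},{"b":7,"pmp":6,"tx":82,"xsx":62},[54,63],[27,67]],"gin":48,"zr":[{"cfl":7,"fb":20,"wp":87},4]}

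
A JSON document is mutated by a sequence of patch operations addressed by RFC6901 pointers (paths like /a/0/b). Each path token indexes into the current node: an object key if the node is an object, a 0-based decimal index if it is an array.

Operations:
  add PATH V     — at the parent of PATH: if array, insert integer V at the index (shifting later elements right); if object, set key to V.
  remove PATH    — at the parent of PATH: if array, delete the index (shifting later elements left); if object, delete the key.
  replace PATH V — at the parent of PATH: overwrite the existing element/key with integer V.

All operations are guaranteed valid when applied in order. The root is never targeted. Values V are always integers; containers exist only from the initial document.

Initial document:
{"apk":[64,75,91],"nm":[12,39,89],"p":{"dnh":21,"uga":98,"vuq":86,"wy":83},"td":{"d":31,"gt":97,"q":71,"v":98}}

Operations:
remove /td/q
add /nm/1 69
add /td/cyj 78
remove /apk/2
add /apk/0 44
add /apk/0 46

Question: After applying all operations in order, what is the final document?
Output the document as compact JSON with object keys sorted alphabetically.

Answer: {"apk":[46,44,64,75],"nm":[12,69,39,89],"p":{"dnh":21,"uga":98,"vuq":86,"wy":83},"td":{"cyj":78,"d":31,"gt":97,"v":98}}

Derivation:
After op 1 (remove /td/q): {"apk":[64,75,91],"nm":[12,39,89],"p":{"dnh":21,"uga":98,"vuq":86,"wy":83},"td":{"d":31,"gt":97,"v":98}}
After op 2 (add /nm/1 69): {"apk":[64,75,91],"nm":[12,69,39,89],"p":{"dnh":21,"uga":98,"vuq":86,"wy":83},"td":{"d":31,"gt":97,"v":98}}
After op 3 (add /td/cyj 78): {"apk":[64,75,91],"nm":[12,69,39,89],"p":{"dnh":21,"uga":98,"vuq":86,"wy":83},"td":{"cyj":78,"d":31,"gt":97,"v":98}}
After op 4 (remove /apk/2): {"apk":[64,75],"nm":[12,69,39,89],"p":{"dnh":21,"uga":98,"vuq":86,"wy":83},"td":{"cyj":78,"d":31,"gt":97,"v":98}}
After op 5 (add /apk/0 44): {"apk":[44,64,75],"nm":[12,69,39,89],"p":{"dnh":21,"uga":98,"vuq":86,"wy":83},"td":{"cyj":78,"d":31,"gt":97,"v":98}}
After op 6 (add /apk/0 46): {"apk":[46,44,64,75],"nm":[12,69,39,89],"p":{"dnh":21,"uga":98,"vuq":86,"wy":83},"td":{"cyj":78,"d":31,"gt":97,"v":98}}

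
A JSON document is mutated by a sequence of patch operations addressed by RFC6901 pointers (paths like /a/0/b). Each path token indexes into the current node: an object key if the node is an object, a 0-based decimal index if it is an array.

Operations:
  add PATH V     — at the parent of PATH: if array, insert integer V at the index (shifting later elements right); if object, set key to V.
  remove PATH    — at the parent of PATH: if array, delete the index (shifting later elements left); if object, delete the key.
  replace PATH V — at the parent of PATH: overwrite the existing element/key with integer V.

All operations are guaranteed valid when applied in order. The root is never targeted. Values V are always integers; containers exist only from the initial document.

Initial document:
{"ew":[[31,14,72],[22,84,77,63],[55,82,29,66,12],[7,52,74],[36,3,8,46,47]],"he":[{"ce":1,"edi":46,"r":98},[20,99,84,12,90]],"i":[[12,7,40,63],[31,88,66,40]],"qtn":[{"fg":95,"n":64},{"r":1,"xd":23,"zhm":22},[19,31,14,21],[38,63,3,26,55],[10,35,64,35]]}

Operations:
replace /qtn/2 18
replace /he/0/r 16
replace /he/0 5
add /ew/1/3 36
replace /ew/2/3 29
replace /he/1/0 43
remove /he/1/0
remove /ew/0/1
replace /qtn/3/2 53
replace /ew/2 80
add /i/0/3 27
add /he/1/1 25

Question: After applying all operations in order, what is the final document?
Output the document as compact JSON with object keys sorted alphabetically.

After op 1 (replace /qtn/2 18): {"ew":[[31,14,72],[22,84,77,63],[55,82,29,66,12],[7,52,74],[36,3,8,46,47]],"he":[{"ce":1,"edi":46,"r":98},[20,99,84,12,90]],"i":[[12,7,40,63],[31,88,66,40]],"qtn":[{"fg":95,"n":64},{"r":1,"xd":23,"zhm":22},18,[38,63,3,26,55],[10,35,64,35]]}
After op 2 (replace /he/0/r 16): {"ew":[[31,14,72],[22,84,77,63],[55,82,29,66,12],[7,52,74],[36,3,8,46,47]],"he":[{"ce":1,"edi":46,"r":16},[20,99,84,12,90]],"i":[[12,7,40,63],[31,88,66,40]],"qtn":[{"fg":95,"n":64},{"r":1,"xd":23,"zhm":22},18,[38,63,3,26,55],[10,35,64,35]]}
After op 3 (replace /he/0 5): {"ew":[[31,14,72],[22,84,77,63],[55,82,29,66,12],[7,52,74],[36,3,8,46,47]],"he":[5,[20,99,84,12,90]],"i":[[12,7,40,63],[31,88,66,40]],"qtn":[{"fg":95,"n":64},{"r":1,"xd":23,"zhm":22},18,[38,63,3,26,55],[10,35,64,35]]}
After op 4 (add /ew/1/3 36): {"ew":[[31,14,72],[22,84,77,36,63],[55,82,29,66,12],[7,52,74],[36,3,8,46,47]],"he":[5,[20,99,84,12,90]],"i":[[12,7,40,63],[31,88,66,40]],"qtn":[{"fg":95,"n":64},{"r":1,"xd":23,"zhm":22},18,[38,63,3,26,55],[10,35,64,35]]}
After op 5 (replace /ew/2/3 29): {"ew":[[31,14,72],[22,84,77,36,63],[55,82,29,29,12],[7,52,74],[36,3,8,46,47]],"he":[5,[20,99,84,12,90]],"i":[[12,7,40,63],[31,88,66,40]],"qtn":[{"fg":95,"n":64},{"r":1,"xd":23,"zhm":22},18,[38,63,3,26,55],[10,35,64,35]]}
After op 6 (replace /he/1/0 43): {"ew":[[31,14,72],[22,84,77,36,63],[55,82,29,29,12],[7,52,74],[36,3,8,46,47]],"he":[5,[43,99,84,12,90]],"i":[[12,7,40,63],[31,88,66,40]],"qtn":[{"fg":95,"n":64},{"r":1,"xd":23,"zhm":22},18,[38,63,3,26,55],[10,35,64,35]]}
After op 7 (remove /he/1/0): {"ew":[[31,14,72],[22,84,77,36,63],[55,82,29,29,12],[7,52,74],[36,3,8,46,47]],"he":[5,[99,84,12,90]],"i":[[12,7,40,63],[31,88,66,40]],"qtn":[{"fg":95,"n":64},{"r":1,"xd":23,"zhm":22},18,[38,63,3,26,55],[10,35,64,35]]}
After op 8 (remove /ew/0/1): {"ew":[[31,72],[22,84,77,36,63],[55,82,29,29,12],[7,52,74],[36,3,8,46,47]],"he":[5,[99,84,12,90]],"i":[[12,7,40,63],[31,88,66,40]],"qtn":[{"fg":95,"n":64},{"r":1,"xd":23,"zhm":22},18,[38,63,3,26,55],[10,35,64,35]]}
After op 9 (replace /qtn/3/2 53): {"ew":[[31,72],[22,84,77,36,63],[55,82,29,29,12],[7,52,74],[36,3,8,46,47]],"he":[5,[99,84,12,90]],"i":[[12,7,40,63],[31,88,66,40]],"qtn":[{"fg":95,"n":64},{"r":1,"xd":23,"zhm":22},18,[38,63,53,26,55],[10,35,64,35]]}
After op 10 (replace /ew/2 80): {"ew":[[31,72],[22,84,77,36,63],80,[7,52,74],[36,3,8,46,47]],"he":[5,[99,84,12,90]],"i":[[12,7,40,63],[31,88,66,40]],"qtn":[{"fg":95,"n":64},{"r":1,"xd":23,"zhm":22},18,[38,63,53,26,55],[10,35,64,35]]}
After op 11 (add /i/0/3 27): {"ew":[[31,72],[22,84,77,36,63],80,[7,52,74],[36,3,8,46,47]],"he":[5,[99,84,12,90]],"i":[[12,7,40,27,63],[31,88,66,40]],"qtn":[{"fg":95,"n":64},{"r":1,"xd":23,"zhm":22},18,[38,63,53,26,55],[10,35,64,35]]}
After op 12 (add /he/1/1 25): {"ew":[[31,72],[22,84,77,36,63],80,[7,52,74],[36,3,8,46,47]],"he":[5,[99,25,84,12,90]],"i":[[12,7,40,27,63],[31,88,66,40]],"qtn":[{"fg":95,"n":64},{"r":1,"xd":23,"zhm":22},18,[38,63,53,26,55],[10,35,64,35]]}

Answer: {"ew":[[31,72],[22,84,77,36,63],80,[7,52,74],[36,3,8,46,47]],"he":[5,[99,25,84,12,90]],"i":[[12,7,40,27,63],[31,88,66,40]],"qtn":[{"fg":95,"n":64},{"r":1,"xd":23,"zhm":22},18,[38,63,53,26,55],[10,35,64,35]]}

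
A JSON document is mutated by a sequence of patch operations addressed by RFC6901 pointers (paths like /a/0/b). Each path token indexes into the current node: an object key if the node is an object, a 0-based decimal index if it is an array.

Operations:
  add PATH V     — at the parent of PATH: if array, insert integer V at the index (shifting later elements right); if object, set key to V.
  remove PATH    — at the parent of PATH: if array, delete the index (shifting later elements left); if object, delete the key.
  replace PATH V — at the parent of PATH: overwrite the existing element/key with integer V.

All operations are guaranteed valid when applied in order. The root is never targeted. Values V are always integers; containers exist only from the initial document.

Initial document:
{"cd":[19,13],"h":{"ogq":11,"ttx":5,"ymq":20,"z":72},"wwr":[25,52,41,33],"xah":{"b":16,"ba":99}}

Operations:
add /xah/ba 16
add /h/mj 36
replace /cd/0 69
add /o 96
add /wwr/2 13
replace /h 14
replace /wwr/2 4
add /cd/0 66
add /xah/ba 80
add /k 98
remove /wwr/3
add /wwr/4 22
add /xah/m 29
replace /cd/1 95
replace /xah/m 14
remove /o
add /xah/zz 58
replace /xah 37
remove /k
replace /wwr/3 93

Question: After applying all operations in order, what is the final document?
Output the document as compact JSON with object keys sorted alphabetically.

Answer: {"cd":[66,95,13],"h":14,"wwr":[25,52,4,93,22],"xah":37}

Derivation:
After op 1 (add /xah/ba 16): {"cd":[19,13],"h":{"ogq":11,"ttx":5,"ymq":20,"z":72},"wwr":[25,52,41,33],"xah":{"b":16,"ba":16}}
After op 2 (add /h/mj 36): {"cd":[19,13],"h":{"mj":36,"ogq":11,"ttx":5,"ymq":20,"z":72},"wwr":[25,52,41,33],"xah":{"b":16,"ba":16}}
After op 3 (replace /cd/0 69): {"cd":[69,13],"h":{"mj":36,"ogq":11,"ttx":5,"ymq":20,"z":72},"wwr":[25,52,41,33],"xah":{"b":16,"ba":16}}
After op 4 (add /o 96): {"cd":[69,13],"h":{"mj":36,"ogq":11,"ttx":5,"ymq":20,"z":72},"o":96,"wwr":[25,52,41,33],"xah":{"b":16,"ba":16}}
After op 5 (add /wwr/2 13): {"cd":[69,13],"h":{"mj":36,"ogq":11,"ttx":5,"ymq":20,"z":72},"o":96,"wwr":[25,52,13,41,33],"xah":{"b":16,"ba":16}}
After op 6 (replace /h 14): {"cd":[69,13],"h":14,"o":96,"wwr":[25,52,13,41,33],"xah":{"b":16,"ba":16}}
After op 7 (replace /wwr/2 4): {"cd":[69,13],"h":14,"o":96,"wwr":[25,52,4,41,33],"xah":{"b":16,"ba":16}}
After op 8 (add /cd/0 66): {"cd":[66,69,13],"h":14,"o":96,"wwr":[25,52,4,41,33],"xah":{"b":16,"ba":16}}
After op 9 (add /xah/ba 80): {"cd":[66,69,13],"h":14,"o":96,"wwr":[25,52,4,41,33],"xah":{"b":16,"ba":80}}
After op 10 (add /k 98): {"cd":[66,69,13],"h":14,"k":98,"o":96,"wwr":[25,52,4,41,33],"xah":{"b":16,"ba":80}}
After op 11 (remove /wwr/3): {"cd":[66,69,13],"h":14,"k":98,"o":96,"wwr":[25,52,4,33],"xah":{"b":16,"ba":80}}
After op 12 (add /wwr/4 22): {"cd":[66,69,13],"h":14,"k":98,"o":96,"wwr":[25,52,4,33,22],"xah":{"b":16,"ba":80}}
After op 13 (add /xah/m 29): {"cd":[66,69,13],"h":14,"k":98,"o":96,"wwr":[25,52,4,33,22],"xah":{"b":16,"ba":80,"m":29}}
After op 14 (replace /cd/1 95): {"cd":[66,95,13],"h":14,"k":98,"o":96,"wwr":[25,52,4,33,22],"xah":{"b":16,"ba":80,"m":29}}
After op 15 (replace /xah/m 14): {"cd":[66,95,13],"h":14,"k":98,"o":96,"wwr":[25,52,4,33,22],"xah":{"b":16,"ba":80,"m":14}}
After op 16 (remove /o): {"cd":[66,95,13],"h":14,"k":98,"wwr":[25,52,4,33,22],"xah":{"b":16,"ba":80,"m":14}}
After op 17 (add /xah/zz 58): {"cd":[66,95,13],"h":14,"k":98,"wwr":[25,52,4,33,22],"xah":{"b":16,"ba":80,"m":14,"zz":58}}
After op 18 (replace /xah 37): {"cd":[66,95,13],"h":14,"k":98,"wwr":[25,52,4,33,22],"xah":37}
After op 19 (remove /k): {"cd":[66,95,13],"h":14,"wwr":[25,52,4,33,22],"xah":37}
After op 20 (replace /wwr/3 93): {"cd":[66,95,13],"h":14,"wwr":[25,52,4,93,22],"xah":37}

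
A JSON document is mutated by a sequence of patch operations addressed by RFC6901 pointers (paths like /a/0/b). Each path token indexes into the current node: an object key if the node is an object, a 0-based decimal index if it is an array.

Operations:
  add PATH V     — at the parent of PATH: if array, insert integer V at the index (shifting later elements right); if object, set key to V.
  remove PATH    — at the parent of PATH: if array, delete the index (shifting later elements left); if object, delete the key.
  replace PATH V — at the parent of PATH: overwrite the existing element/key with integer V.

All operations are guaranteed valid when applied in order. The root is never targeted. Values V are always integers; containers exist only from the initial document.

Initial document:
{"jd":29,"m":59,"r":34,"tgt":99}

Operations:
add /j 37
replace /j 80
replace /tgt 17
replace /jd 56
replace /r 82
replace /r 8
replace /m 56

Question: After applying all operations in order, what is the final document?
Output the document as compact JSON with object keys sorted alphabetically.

Answer: {"j":80,"jd":56,"m":56,"r":8,"tgt":17}

Derivation:
After op 1 (add /j 37): {"j":37,"jd":29,"m":59,"r":34,"tgt":99}
After op 2 (replace /j 80): {"j":80,"jd":29,"m":59,"r":34,"tgt":99}
After op 3 (replace /tgt 17): {"j":80,"jd":29,"m":59,"r":34,"tgt":17}
After op 4 (replace /jd 56): {"j":80,"jd":56,"m":59,"r":34,"tgt":17}
After op 5 (replace /r 82): {"j":80,"jd":56,"m":59,"r":82,"tgt":17}
After op 6 (replace /r 8): {"j":80,"jd":56,"m":59,"r":8,"tgt":17}
After op 7 (replace /m 56): {"j":80,"jd":56,"m":56,"r":8,"tgt":17}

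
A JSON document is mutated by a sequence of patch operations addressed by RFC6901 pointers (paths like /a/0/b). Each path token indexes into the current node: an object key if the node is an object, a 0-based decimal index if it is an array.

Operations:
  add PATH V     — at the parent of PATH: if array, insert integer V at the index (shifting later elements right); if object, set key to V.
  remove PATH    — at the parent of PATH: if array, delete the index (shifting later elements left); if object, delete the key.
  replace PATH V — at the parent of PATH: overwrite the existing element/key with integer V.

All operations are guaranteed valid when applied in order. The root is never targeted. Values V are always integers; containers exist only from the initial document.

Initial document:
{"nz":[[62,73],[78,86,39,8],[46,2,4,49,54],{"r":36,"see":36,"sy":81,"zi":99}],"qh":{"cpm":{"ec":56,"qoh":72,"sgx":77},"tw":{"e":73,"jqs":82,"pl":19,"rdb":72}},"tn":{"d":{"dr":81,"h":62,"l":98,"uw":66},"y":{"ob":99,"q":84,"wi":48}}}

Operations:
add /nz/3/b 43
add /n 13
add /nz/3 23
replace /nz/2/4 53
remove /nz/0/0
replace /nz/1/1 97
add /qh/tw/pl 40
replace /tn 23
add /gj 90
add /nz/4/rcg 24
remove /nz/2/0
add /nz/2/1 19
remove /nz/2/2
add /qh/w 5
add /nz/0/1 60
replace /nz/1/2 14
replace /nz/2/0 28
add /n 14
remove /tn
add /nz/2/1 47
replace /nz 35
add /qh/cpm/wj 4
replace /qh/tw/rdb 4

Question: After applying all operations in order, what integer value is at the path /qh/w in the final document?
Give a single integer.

After op 1 (add /nz/3/b 43): {"nz":[[62,73],[78,86,39,8],[46,2,4,49,54],{"b":43,"r":36,"see":36,"sy":81,"zi":99}],"qh":{"cpm":{"ec":56,"qoh":72,"sgx":77},"tw":{"e":73,"jqs":82,"pl":19,"rdb":72}},"tn":{"d":{"dr":81,"h":62,"l":98,"uw":66},"y":{"ob":99,"q":84,"wi":48}}}
After op 2 (add /n 13): {"n":13,"nz":[[62,73],[78,86,39,8],[46,2,4,49,54],{"b":43,"r":36,"see":36,"sy":81,"zi":99}],"qh":{"cpm":{"ec":56,"qoh":72,"sgx":77},"tw":{"e":73,"jqs":82,"pl":19,"rdb":72}},"tn":{"d":{"dr":81,"h":62,"l":98,"uw":66},"y":{"ob":99,"q":84,"wi":48}}}
After op 3 (add /nz/3 23): {"n":13,"nz":[[62,73],[78,86,39,8],[46,2,4,49,54],23,{"b":43,"r":36,"see":36,"sy":81,"zi":99}],"qh":{"cpm":{"ec":56,"qoh":72,"sgx":77},"tw":{"e":73,"jqs":82,"pl":19,"rdb":72}},"tn":{"d":{"dr":81,"h":62,"l":98,"uw":66},"y":{"ob":99,"q":84,"wi":48}}}
After op 4 (replace /nz/2/4 53): {"n":13,"nz":[[62,73],[78,86,39,8],[46,2,4,49,53],23,{"b":43,"r":36,"see":36,"sy":81,"zi":99}],"qh":{"cpm":{"ec":56,"qoh":72,"sgx":77},"tw":{"e":73,"jqs":82,"pl":19,"rdb":72}},"tn":{"d":{"dr":81,"h":62,"l":98,"uw":66},"y":{"ob":99,"q":84,"wi":48}}}
After op 5 (remove /nz/0/0): {"n":13,"nz":[[73],[78,86,39,8],[46,2,4,49,53],23,{"b":43,"r":36,"see":36,"sy":81,"zi":99}],"qh":{"cpm":{"ec":56,"qoh":72,"sgx":77},"tw":{"e":73,"jqs":82,"pl":19,"rdb":72}},"tn":{"d":{"dr":81,"h":62,"l":98,"uw":66},"y":{"ob":99,"q":84,"wi":48}}}
After op 6 (replace /nz/1/1 97): {"n":13,"nz":[[73],[78,97,39,8],[46,2,4,49,53],23,{"b":43,"r":36,"see":36,"sy":81,"zi":99}],"qh":{"cpm":{"ec":56,"qoh":72,"sgx":77},"tw":{"e":73,"jqs":82,"pl":19,"rdb":72}},"tn":{"d":{"dr":81,"h":62,"l":98,"uw":66},"y":{"ob":99,"q":84,"wi":48}}}
After op 7 (add /qh/tw/pl 40): {"n":13,"nz":[[73],[78,97,39,8],[46,2,4,49,53],23,{"b":43,"r":36,"see":36,"sy":81,"zi":99}],"qh":{"cpm":{"ec":56,"qoh":72,"sgx":77},"tw":{"e":73,"jqs":82,"pl":40,"rdb":72}},"tn":{"d":{"dr":81,"h":62,"l":98,"uw":66},"y":{"ob":99,"q":84,"wi":48}}}
After op 8 (replace /tn 23): {"n":13,"nz":[[73],[78,97,39,8],[46,2,4,49,53],23,{"b":43,"r":36,"see":36,"sy":81,"zi":99}],"qh":{"cpm":{"ec":56,"qoh":72,"sgx":77},"tw":{"e":73,"jqs":82,"pl":40,"rdb":72}},"tn":23}
After op 9 (add /gj 90): {"gj":90,"n":13,"nz":[[73],[78,97,39,8],[46,2,4,49,53],23,{"b":43,"r":36,"see":36,"sy":81,"zi":99}],"qh":{"cpm":{"ec":56,"qoh":72,"sgx":77},"tw":{"e":73,"jqs":82,"pl":40,"rdb":72}},"tn":23}
After op 10 (add /nz/4/rcg 24): {"gj":90,"n":13,"nz":[[73],[78,97,39,8],[46,2,4,49,53],23,{"b":43,"r":36,"rcg":24,"see":36,"sy":81,"zi":99}],"qh":{"cpm":{"ec":56,"qoh":72,"sgx":77},"tw":{"e":73,"jqs":82,"pl":40,"rdb":72}},"tn":23}
After op 11 (remove /nz/2/0): {"gj":90,"n":13,"nz":[[73],[78,97,39,8],[2,4,49,53],23,{"b":43,"r":36,"rcg":24,"see":36,"sy":81,"zi":99}],"qh":{"cpm":{"ec":56,"qoh":72,"sgx":77},"tw":{"e":73,"jqs":82,"pl":40,"rdb":72}},"tn":23}
After op 12 (add /nz/2/1 19): {"gj":90,"n":13,"nz":[[73],[78,97,39,8],[2,19,4,49,53],23,{"b":43,"r":36,"rcg":24,"see":36,"sy":81,"zi":99}],"qh":{"cpm":{"ec":56,"qoh":72,"sgx":77},"tw":{"e":73,"jqs":82,"pl":40,"rdb":72}},"tn":23}
After op 13 (remove /nz/2/2): {"gj":90,"n":13,"nz":[[73],[78,97,39,8],[2,19,49,53],23,{"b":43,"r":36,"rcg":24,"see":36,"sy":81,"zi":99}],"qh":{"cpm":{"ec":56,"qoh":72,"sgx":77},"tw":{"e":73,"jqs":82,"pl":40,"rdb":72}},"tn":23}
After op 14 (add /qh/w 5): {"gj":90,"n":13,"nz":[[73],[78,97,39,8],[2,19,49,53],23,{"b":43,"r":36,"rcg":24,"see":36,"sy":81,"zi":99}],"qh":{"cpm":{"ec":56,"qoh":72,"sgx":77},"tw":{"e":73,"jqs":82,"pl":40,"rdb":72},"w":5},"tn":23}
After op 15 (add /nz/0/1 60): {"gj":90,"n":13,"nz":[[73,60],[78,97,39,8],[2,19,49,53],23,{"b":43,"r":36,"rcg":24,"see":36,"sy":81,"zi":99}],"qh":{"cpm":{"ec":56,"qoh":72,"sgx":77},"tw":{"e":73,"jqs":82,"pl":40,"rdb":72},"w":5},"tn":23}
After op 16 (replace /nz/1/2 14): {"gj":90,"n":13,"nz":[[73,60],[78,97,14,8],[2,19,49,53],23,{"b":43,"r":36,"rcg":24,"see":36,"sy":81,"zi":99}],"qh":{"cpm":{"ec":56,"qoh":72,"sgx":77},"tw":{"e":73,"jqs":82,"pl":40,"rdb":72},"w":5},"tn":23}
After op 17 (replace /nz/2/0 28): {"gj":90,"n":13,"nz":[[73,60],[78,97,14,8],[28,19,49,53],23,{"b":43,"r":36,"rcg":24,"see":36,"sy":81,"zi":99}],"qh":{"cpm":{"ec":56,"qoh":72,"sgx":77},"tw":{"e":73,"jqs":82,"pl":40,"rdb":72},"w":5},"tn":23}
After op 18 (add /n 14): {"gj":90,"n":14,"nz":[[73,60],[78,97,14,8],[28,19,49,53],23,{"b":43,"r":36,"rcg":24,"see":36,"sy":81,"zi":99}],"qh":{"cpm":{"ec":56,"qoh":72,"sgx":77},"tw":{"e":73,"jqs":82,"pl":40,"rdb":72},"w":5},"tn":23}
After op 19 (remove /tn): {"gj":90,"n":14,"nz":[[73,60],[78,97,14,8],[28,19,49,53],23,{"b":43,"r":36,"rcg":24,"see":36,"sy":81,"zi":99}],"qh":{"cpm":{"ec":56,"qoh":72,"sgx":77},"tw":{"e":73,"jqs":82,"pl":40,"rdb":72},"w":5}}
After op 20 (add /nz/2/1 47): {"gj":90,"n":14,"nz":[[73,60],[78,97,14,8],[28,47,19,49,53],23,{"b":43,"r":36,"rcg":24,"see":36,"sy":81,"zi":99}],"qh":{"cpm":{"ec":56,"qoh":72,"sgx":77},"tw":{"e":73,"jqs":82,"pl":40,"rdb":72},"w":5}}
After op 21 (replace /nz 35): {"gj":90,"n":14,"nz":35,"qh":{"cpm":{"ec":56,"qoh":72,"sgx":77},"tw":{"e":73,"jqs":82,"pl":40,"rdb":72},"w":5}}
After op 22 (add /qh/cpm/wj 4): {"gj":90,"n":14,"nz":35,"qh":{"cpm":{"ec":56,"qoh":72,"sgx":77,"wj":4},"tw":{"e":73,"jqs":82,"pl":40,"rdb":72},"w":5}}
After op 23 (replace /qh/tw/rdb 4): {"gj":90,"n":14,"nz":35,"qh":{"cpm":{"ec":56,"qoh":72,"sgx":77,"wj":4},"tw":{"e":73,"jqs":82,"pl":40,"rdb":4},"w":5}}
Value at /qh/w: 5

Answer: 5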